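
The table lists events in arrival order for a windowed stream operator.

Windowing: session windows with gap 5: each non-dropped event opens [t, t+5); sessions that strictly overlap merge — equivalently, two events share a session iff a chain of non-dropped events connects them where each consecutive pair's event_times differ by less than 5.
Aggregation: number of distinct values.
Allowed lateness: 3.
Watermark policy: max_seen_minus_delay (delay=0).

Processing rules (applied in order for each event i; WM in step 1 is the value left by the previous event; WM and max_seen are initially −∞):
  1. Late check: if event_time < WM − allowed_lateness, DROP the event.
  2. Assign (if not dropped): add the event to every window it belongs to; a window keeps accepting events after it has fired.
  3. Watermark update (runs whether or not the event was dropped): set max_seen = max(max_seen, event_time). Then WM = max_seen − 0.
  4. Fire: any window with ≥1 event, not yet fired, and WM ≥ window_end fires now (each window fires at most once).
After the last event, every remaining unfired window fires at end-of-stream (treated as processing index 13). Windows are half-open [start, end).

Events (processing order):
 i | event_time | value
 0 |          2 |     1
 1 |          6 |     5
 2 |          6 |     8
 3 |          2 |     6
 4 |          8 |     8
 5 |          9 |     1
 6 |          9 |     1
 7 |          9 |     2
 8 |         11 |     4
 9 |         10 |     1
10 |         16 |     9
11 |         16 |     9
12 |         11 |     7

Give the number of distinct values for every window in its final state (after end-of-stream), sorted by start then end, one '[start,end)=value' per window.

i=0 t=2 v=1: → [2,7); WM=2
i=1 t=6 v=5: → [2,11); WM=6
i=2 t=6 v=8: → [2,11); WM=6
i=3 t=2 v=6: DROP (t<6-3); WM=6
i=4 t=8 v=8: → [2,13); WM=8
i=5 t=9 v=1: → [2,14); WM=9
i=6 t=9 v=1: → [2,14); WM=9
i=7 t=9 v=2: → [2,14); WM=9
i=8 t=11 v=4: → [2,16); WM=11
i=9 t=10 v=1: → [2,16); WM=11
i=10 t=16 v=9: → [16,21); WM=16
i=11 t=16 v=9: → [16,21); WM=16
i=12 t=11 v=7: DROP (t<16-3); WM=16

[2,16)=5 [16,21)=1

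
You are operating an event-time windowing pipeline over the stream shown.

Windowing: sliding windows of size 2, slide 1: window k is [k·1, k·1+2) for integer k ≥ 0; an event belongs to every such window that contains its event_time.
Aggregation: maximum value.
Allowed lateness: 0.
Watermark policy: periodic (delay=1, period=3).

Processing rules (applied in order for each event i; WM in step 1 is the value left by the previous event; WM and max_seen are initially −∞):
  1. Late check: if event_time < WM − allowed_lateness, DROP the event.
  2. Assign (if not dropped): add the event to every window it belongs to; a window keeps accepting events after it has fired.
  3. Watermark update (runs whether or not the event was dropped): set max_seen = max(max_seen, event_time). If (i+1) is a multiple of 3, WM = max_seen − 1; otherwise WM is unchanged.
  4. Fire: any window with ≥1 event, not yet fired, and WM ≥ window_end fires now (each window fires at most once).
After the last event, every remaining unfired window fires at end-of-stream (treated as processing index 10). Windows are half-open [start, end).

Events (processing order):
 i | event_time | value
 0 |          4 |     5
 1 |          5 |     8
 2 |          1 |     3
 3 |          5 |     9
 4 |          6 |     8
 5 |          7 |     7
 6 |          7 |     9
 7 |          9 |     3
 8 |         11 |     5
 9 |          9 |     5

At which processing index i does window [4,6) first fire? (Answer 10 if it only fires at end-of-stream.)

i=0 t=4 v=5: → [4,6),[3,5); WM=−∞
i=1 t=5 v=8: → [5,7),[4,6); WM=−∞
i=2 t=1 v=3: → [1,3),[0,2); WM=4; [0,2) fires=3 [1,3) fires=3
i=3 t=5 v=9: → [5,7),[4,6); WM=4
i=4 t=6 v=8: → [6,8),[5,7); WM=4
i=5 t=7 v=7: → [7,9),[6,8); WM=6; [3,5) fires=5 [4,6) fires=9
i=6 t=7 v=9: → [7,9),[6,8); WM=6
i=7 t=9 v=3: → [9,11),[8,10); WM=6
i=8 t=11 v=5: → [11,13),[10,12); WM=10; [5,7) fires=9 [6,8) fires=9 [7,9) fires=9 [8,10) fires=3
i=9 t=9 v=5: DROP (t<10-0); WM=10

5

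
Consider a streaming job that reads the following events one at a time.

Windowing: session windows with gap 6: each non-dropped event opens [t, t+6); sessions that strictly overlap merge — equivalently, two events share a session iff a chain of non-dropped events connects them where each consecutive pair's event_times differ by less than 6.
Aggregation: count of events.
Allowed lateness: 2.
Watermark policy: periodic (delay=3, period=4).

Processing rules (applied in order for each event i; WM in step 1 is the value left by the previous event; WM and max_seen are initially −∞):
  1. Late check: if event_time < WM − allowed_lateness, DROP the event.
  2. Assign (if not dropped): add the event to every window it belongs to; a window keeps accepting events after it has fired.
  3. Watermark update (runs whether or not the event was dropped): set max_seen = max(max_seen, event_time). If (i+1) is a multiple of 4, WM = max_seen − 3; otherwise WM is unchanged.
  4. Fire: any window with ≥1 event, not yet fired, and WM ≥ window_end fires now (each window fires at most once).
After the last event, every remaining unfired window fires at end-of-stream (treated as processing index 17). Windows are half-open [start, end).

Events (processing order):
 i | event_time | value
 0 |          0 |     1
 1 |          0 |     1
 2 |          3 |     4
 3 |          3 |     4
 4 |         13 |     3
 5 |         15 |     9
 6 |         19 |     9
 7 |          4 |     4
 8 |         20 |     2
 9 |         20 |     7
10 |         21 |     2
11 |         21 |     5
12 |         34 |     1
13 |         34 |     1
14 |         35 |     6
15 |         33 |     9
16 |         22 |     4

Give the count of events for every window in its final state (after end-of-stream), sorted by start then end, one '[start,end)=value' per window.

[0,10)=5 [13,27)=7 [33,41)=4

i=0 t=0 v=1: → [0,6); WM=−∞
i=1 t=0 v=1: → [0,6); WM=−∞
i=2 t=3 v=4: → [0,9); WM=−∞
i=3 t=3 v=4: → [0,9); WM=0
i=4 t=13 v=3: → [13,19); WM=0
i=5 t=15 v=9: → [13,21); WM=0
i=6 t=19 v=9: → [13,25); WM=0
i=7 t=4 v=4: → [0,10); WM=16
i=8 t=20 v=2: → [13,26); WM=16
i=9 t=20 v=7: → [13,26); WM=16
i=10 t=21 v=2: → [13,27); WM=16
i=11 t=21 v=5: → [13,27); WM=18
i=12 t=34 v=1: → [34,40); WM=18
i=13 t=34 v=1: → [34,40); WM=18
i=14 t=35 v=6: → [34,41); WM=18
i=15 t=33 v=9: → [33,41); WM=32
i=16 t=22 v=4: DROP (t<32-2); WM=32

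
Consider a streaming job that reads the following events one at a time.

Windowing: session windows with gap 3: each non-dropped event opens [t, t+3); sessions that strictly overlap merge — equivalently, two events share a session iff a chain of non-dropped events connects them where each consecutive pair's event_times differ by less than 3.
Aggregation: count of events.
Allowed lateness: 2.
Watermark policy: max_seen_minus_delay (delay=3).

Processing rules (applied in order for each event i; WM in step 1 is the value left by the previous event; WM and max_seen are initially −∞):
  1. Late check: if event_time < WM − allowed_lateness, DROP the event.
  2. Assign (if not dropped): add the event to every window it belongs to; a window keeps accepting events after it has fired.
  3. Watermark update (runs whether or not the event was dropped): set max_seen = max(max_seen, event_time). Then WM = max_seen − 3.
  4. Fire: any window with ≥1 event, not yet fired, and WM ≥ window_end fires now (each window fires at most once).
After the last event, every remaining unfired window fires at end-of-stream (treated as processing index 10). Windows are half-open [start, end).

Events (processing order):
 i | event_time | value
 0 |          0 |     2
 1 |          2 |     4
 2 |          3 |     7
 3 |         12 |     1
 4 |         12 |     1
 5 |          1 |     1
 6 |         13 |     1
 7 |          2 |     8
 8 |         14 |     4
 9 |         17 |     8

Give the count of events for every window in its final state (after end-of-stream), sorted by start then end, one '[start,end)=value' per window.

[0,6)=3 [12,17)=4 [17,20)=1

i=0 t=0 v=2: → [0,3); WM=-3
i=1 t=2 v=4: → [0,5); WM=-1
i=2 t=3 v=7: → [0,6); WM=0
i=3 t=12 v=1: → [12,15); WM=9
i=4 t=12 v=1: → [12,15); WM=9
i=5 t=1 v=1: DROP (t<9-2); WM=9
i=6 t=13 v=1: → [12,16); WM=10
i=7 t=2 v=8: DROP (t<10-2); WM=10
i=8 t=14 v=4: → [12,17); WM=11
i=9 t=17 v=8: → [17,20); WM=14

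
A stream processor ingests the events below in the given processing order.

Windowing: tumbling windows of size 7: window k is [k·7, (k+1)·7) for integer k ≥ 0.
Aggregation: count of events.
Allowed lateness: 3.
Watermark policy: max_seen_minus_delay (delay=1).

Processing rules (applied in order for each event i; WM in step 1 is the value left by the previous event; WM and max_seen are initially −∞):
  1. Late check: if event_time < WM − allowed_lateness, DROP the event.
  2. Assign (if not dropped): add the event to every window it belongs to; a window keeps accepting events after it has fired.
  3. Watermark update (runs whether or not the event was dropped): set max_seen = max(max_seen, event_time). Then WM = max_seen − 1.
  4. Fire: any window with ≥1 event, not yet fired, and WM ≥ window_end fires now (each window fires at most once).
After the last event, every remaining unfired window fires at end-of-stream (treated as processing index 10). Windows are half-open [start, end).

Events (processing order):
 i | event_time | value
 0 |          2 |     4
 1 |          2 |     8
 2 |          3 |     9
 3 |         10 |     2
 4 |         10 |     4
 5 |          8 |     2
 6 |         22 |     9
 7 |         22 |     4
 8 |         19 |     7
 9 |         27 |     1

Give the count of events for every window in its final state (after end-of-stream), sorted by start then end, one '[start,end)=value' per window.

[0,7)=3 [7,14)=3 [14,21)=1 [21,28)=3

i=0 t=2 v=4: → [0,7); WM=1
i=1 t=2 v=8: → [0,7); WM=1
i=2 t=3 v=9: → [0,7); WM=2
i=3 t=10 v=2: → [7,14); WM=9; [0,7) fires=3
i=4 t=10 v=4: → [7,14); WM=9
i=5 t=8 v=2: → [7,14); WM=9
i=6 t=22 v=9: → [21,28); WM=21; [7,14) fires=3
i=7 t=22 v=4: → [21,28); WM=21
i=8 t=19 v=7: → [14,21); WM=21; [14,21) fires=1
i=9 t=27 v=1: → [21,28); WM=26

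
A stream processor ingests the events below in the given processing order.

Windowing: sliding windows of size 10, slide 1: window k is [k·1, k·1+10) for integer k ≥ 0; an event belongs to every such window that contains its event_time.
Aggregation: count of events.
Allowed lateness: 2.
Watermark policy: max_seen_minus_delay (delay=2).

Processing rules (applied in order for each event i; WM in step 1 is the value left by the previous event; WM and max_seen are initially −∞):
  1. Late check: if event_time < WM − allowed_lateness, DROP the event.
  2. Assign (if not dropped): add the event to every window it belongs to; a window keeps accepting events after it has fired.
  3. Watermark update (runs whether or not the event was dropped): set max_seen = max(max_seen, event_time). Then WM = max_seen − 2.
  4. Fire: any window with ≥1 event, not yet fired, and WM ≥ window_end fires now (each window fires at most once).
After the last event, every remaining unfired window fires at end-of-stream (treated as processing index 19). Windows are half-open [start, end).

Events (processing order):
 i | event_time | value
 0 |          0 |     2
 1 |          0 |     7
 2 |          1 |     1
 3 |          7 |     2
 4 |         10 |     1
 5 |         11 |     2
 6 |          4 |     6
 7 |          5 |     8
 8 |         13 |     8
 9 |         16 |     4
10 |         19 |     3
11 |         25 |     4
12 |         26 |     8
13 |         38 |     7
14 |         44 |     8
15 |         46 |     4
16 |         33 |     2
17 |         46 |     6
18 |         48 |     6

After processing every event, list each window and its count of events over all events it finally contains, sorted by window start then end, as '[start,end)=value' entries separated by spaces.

[0,10)=4 [1,11)=3 [2,12)=3 [3,13)=3 [4,14)=4 [5,15)=4 [6,16)=4 [7,17)=5 [8,18)=4 [9,19)=4 [10,20)=5 [11,21)=4 [12,22)=3 [13,23)=3 [14,24)=2 [15,25)=2 [16,26)=3 [17,27)=3 [18,28)=3 [19,29)=3 [20,30)=2 [21,31)=2 [22,32)=2 [23,33)=2 [24,34)=2 [25,35)=2 [26,36)=1 [29,39)=1 [30,40)=1 [31,41)=1 [32,42)=1 [33,43)=1 [34,44)=1 [35,45)=2 [36,46)=2 [37,47)=4 [38,48)=4 [39,49)=4 [40,50)=4 [41,51)=4 [42,52)=4 [43,53)=4 [44,54)=4 [45,55)=3 [46,56)=3 [47,57)=1 [48,58)=1

i=0 t=0 v=2: → [0,10); WM=-2
i=1 t=0 v=7: → [0,10); WM=-2
i=2 t=1 v=1: → [1,11),[0,10); WM=-1
i=3 t=7 v=2: → [7,17),[6,16),[5,15),[4,14),[3,13),[2,12),[1,11),[0,10); WM=5
i=4 t=10 v=1: → [10,20),[9,19),[8,18),[7,17),[6,16),[5,15),[4,14),[3,13),[2,12),[1,11); WM=8
i=5 t=11 v=2: → [11,21),[10,20),[9,19),[8,18),[7,17),[6,16),[5,15),[4,14),[3,13),[2,12); WM=9
i=6 t=4 v=6: DROP (t<9-2); WM=9
i=7 t=5 v=8: DROP (t<9-2); WM=9
i=8 t=13 v=8: → [13,23),[12,22),[11,21),[10,20),[9,19),[8,18),[7,17),[6,16),[5,15),[4,14); WM=11; [0,10) fires=4 [1,11) fires=3
i=9 t=16 v=4: → [16,26),[15,25),[14,24),[13,23),[12,22),[11,21),[10,20),[9,19),[8,18),[7,17); WM=14; [2,12) fires=3 [3,13) fires=3 [4,14) fires=4
i=10 t=19 v=3: → [19,29),[18,28),[17,27),[16,26),[15,25),[14,24),[13,23),[12,22),[11,21),[10,20); WM=17; [5,15) fires=4 [6,16) fires=4 [7,17) fires=5
i=11 t=25 v=4: → [25,35),[24,34),[23,33),[22,32),[21,31),[20,30),[19,29),[18,28),[17,27),[16,26); WM=23; [8,18) fires=4 [9,19) fires=4 [10,20) fires=5 [11,21) fires=4 [12,22) fires=3 [13,23) fires=3
i=12 t=26 v=8: → [26,36),[25,35),[24,34),[23,33),[22,32),[21,31),[20,30),[19,29),[18,28),[17,27); WM=24; [14,24) fires=2
i=13 t=38 v=7: → [38,48),[37,47),[36,46),[35,45),[34,44),[33,43),[32,42),[31,41),[30,40),[29,39); WM=36; [15,25) fires=2 [16,26) fires=3 [17,27) fires=3 [18,28) fires=3 [19,29) fires=3 [20,30) fires=2 [21,31) fires=2 [22,32) fires=2 [23,33) fires=2 [24,34) fires=2 [25,35) fires=2 [26,36) fires=1
i=14 t=44 v=8: → [44,54),[43,53),[42,52),[41,51),[40,50),[39,49),[38,48),[37,47),[36,46),[35,45); WM=42; [29,39) fires=1 [30,40) fires=1 [31,41) fires=1 [32,42) fires=1
i=15 t=46 v=4: → [46,56),[45,55),[44,54),[43,53),[42,52),[41,51),[40,50),[39,49),[38,48),[37,47); WM=44; [33,43) fires=1 [34,44) fires=1
i=16 t=33 v=2: DROP (t<44-2); WM=44
i=17 t=46 v=6: → [46,56),[45,55),[44,54),[43,53),[42,52),[41,51),[40,50),[39,49),[38,48),[37,47); WM=44
i=18 t=48 v=6: → [48,58),[47,57),[46,56),[45,55),[44,54),[43,53),[42,52),[41,51),[40,50),[39,49); WM=46; [35,45) fires=2 [36,46) fires=2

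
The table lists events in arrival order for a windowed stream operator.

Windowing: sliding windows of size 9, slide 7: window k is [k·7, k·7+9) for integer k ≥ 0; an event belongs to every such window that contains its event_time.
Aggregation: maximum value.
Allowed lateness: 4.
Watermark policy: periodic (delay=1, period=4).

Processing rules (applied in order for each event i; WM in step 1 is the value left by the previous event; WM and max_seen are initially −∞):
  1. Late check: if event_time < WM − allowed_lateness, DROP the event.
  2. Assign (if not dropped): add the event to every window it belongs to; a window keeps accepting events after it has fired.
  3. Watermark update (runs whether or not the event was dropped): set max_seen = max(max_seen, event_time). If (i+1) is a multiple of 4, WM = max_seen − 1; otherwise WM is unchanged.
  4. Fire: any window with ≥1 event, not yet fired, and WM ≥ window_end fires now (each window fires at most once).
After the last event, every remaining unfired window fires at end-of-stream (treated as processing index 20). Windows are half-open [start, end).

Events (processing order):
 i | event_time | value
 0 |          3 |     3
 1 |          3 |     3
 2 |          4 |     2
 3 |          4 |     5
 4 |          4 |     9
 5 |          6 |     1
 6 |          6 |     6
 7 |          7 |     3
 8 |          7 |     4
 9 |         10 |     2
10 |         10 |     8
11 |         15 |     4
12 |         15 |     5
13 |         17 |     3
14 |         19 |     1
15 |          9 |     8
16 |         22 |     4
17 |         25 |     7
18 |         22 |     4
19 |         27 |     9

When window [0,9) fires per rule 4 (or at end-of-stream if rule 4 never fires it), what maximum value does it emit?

i=0 t=3 v=3: → [0,9); WM=−∞
i=1 t=3 v=3: → [0,9); WM=−∞
i=2 t=4 v=2: → [0,9); WM=−∞
i=3 t=4 v=5: → [0,9); WM=3
i=4 t=4 v=9: → [0,9); WM=3
i=5 t=6 v=1: → [0,9); WM=3
i=6 t=6 v=6: → [0,9); WM=3
i=7 t=7 v=3: → [7,16),[0,9); WM=6
i=8 t=7 v=4: → [7,16),[0,9); WM=6
i=9 t=10 v=2: → [7,16); WM=6
i=10 t=10 v=8: → [7,16); WM=6
i=11 t=15 v=4: → [14,23),[7,16); WM=14; [0,9) fires=9
i=12 t=15 v=5: → [14,23),[7,16); WM=14
i=13 t=17 v=3: → [14,23); WM=14
i=14 t=19 v=1: → [14,23); WM=14
i=15 t=9 v=8: DROP (t<14-4); WM=18; [7,16) fires=8
i=16 t=22 v=4: → [21,30),[14,23); WM=18
i=17 t=25 v=7: → [21,30); WM=18
i=18 t=22 v=4: → [21,30),[14,23); WM=18
i=19 t=27 v=9: → [21,30); WM=26; [14,23) fires=5

9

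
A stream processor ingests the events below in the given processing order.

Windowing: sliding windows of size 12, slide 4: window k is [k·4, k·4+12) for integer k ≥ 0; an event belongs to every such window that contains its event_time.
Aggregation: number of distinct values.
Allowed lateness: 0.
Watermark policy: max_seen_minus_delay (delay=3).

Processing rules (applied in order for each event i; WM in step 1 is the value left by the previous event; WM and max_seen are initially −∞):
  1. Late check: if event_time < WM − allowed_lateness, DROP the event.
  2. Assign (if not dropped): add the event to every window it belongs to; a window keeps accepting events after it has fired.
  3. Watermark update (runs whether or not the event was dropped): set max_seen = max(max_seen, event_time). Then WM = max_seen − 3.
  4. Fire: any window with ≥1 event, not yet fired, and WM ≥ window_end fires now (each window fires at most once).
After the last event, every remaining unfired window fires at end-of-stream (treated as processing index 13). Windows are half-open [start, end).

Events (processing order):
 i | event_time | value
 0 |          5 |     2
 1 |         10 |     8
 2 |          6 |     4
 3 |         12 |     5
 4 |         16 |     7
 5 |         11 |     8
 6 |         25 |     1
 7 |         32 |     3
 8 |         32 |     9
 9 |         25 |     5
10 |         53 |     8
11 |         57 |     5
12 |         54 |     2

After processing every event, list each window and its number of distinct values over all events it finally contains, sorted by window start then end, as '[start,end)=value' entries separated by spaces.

i=0 t=5 v=2: → [4,16),[0,12); WM=2
i=1 t=10 v=8: → [8,20),[4,16),[0,12); WM=7
i=2 t=6 v=4: DROP (t<7-0); WM=7
i=3 t=12 v=5: → [12,24),[8,20),[4,16); WM=9
i=4 t=16 v=7: → [16,28),[12,24),[8,20); WM=13; [0,12) fires=2
i=5 t=11 v=8: DROP (t<13-0); WM=13
i=6 t=25 v=1: → [24,36),[20,32),[16,28); WM=22; [4,16) fires=3 [8,20) fires=3
i=7 t=32 v=3: → [32,44),[28,40),[24,36); WM=29; [12,24) fires=2 [16,28) fires=2
i=8 t=32 v=9: → [32,44),[28,40),[24,36); WM=29
i=9 t=25 v=5: DROP (t<29-0); WM=29
i=10 t=53 v=8: → [52,64),[48,60),[44,56); WM=50; [20,32) fires=1 [24,36) fires=3 [28,40) fires=2 [32,44) fires=2
i=11 t=57 v=5: → [56,68),[52,64),[48,60); WM=54
i=12 t=54 v=2: → [52,64),[48,60),[44,56); WM=54

[0,12)=2 [4,16)=3 [8,20)=3 [12,24)=2 [16,28)=2 [20,32)=1 [24,36)=3 [28,40)=2 [32,44)=2 [44,56)=2 [48,60)=3 [52,64)=3 [56,68)=1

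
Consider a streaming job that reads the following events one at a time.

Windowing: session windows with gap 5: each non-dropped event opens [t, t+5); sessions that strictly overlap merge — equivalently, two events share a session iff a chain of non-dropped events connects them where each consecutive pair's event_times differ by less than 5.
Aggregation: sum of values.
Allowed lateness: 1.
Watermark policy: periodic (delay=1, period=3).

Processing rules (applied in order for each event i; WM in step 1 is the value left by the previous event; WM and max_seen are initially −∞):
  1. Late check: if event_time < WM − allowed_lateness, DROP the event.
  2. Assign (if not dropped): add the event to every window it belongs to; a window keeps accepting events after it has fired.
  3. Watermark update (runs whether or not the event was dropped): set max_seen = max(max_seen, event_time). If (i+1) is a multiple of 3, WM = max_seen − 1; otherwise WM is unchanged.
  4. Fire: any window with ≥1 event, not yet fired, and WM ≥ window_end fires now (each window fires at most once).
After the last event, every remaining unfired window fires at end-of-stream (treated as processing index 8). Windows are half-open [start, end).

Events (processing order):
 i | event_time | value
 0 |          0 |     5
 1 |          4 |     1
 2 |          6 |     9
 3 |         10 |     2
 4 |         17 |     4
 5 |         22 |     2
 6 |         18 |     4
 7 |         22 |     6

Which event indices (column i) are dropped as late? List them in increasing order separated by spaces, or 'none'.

i=0 t=0 v=5: → [0,5); WM=−∞
i=1 t=4 v=1: → [0,9); WM=−∞
i=2 t=6 v=9: → [0,11); WM=5
i=3 t=10 v=2: → [0,15); WM=5
i=4 t=17 v=4: → [17,22); WM=5
i=5 t=22 v=2: → [22,27); WM=21
i=6 t=18 v=4: DROP (t<21-1); WM=21
i=7 t=22 v=6: → [22,27); WM=21

6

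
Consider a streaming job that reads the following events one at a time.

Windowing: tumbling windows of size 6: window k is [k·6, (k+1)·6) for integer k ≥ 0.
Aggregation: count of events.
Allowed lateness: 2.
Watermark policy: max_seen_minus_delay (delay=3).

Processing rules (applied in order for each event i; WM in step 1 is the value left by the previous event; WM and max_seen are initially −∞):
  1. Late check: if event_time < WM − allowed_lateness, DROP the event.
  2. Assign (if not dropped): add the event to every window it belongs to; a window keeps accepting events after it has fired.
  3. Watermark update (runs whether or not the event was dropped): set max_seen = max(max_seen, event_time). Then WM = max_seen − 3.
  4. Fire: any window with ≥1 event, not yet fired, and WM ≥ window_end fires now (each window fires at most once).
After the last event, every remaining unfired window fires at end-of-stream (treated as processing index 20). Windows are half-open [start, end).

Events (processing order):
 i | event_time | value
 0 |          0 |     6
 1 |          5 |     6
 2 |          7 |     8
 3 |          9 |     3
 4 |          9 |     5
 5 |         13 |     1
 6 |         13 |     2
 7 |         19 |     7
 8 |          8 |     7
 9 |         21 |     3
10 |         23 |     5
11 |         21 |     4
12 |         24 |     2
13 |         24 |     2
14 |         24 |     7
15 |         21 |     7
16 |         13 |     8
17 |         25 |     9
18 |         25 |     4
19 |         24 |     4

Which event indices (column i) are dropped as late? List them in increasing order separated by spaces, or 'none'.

i=0 t=0 v=6: → [0,6); WM=-3
i=1 t=5 v=6: → [0,6); WM=2
i=2 t=7 v=8: → [6,12); WM=4
i=3 t=9 v=3: → [6,12); WM=6; [0,6) fires=2
i=4 t=9 v=5: → [6,12); WM=6
i=5 t=13 v=1: → [12,18); WM=10
i=6 t=13 v=2: → [12,18); WM=10
i=7 t=19 v=7: → [18,24); WM=16; [6,12) fires=3
i=8 t=8 v=7: DROP (t<16-2); WM=16
i=9 t=21 v=3: → [18,24); WM=18; [12,18) fires=2
i=10 t=23 v=5: → [18,24); WM=20
i=11 t=21 v=4: → [18,24); WM=20
i=12 t=24 v=2: → [24,30); WM=21
i=13 t=24 v=2: → [24,30); WM=21
i=14 t=24 v=7: → [24,30); WM=21
i=15 t=21 v=7: → [18,24); WM=21
i=16 t=13 v=8: DROP (t<21-2); WM=21
i=17 t=25 v=9: → [24,30); WM=22
i=18 t=25 v=4: → [24,30); WM=22
i=19 t=24 v=4: → [24,30); WM=22

8 16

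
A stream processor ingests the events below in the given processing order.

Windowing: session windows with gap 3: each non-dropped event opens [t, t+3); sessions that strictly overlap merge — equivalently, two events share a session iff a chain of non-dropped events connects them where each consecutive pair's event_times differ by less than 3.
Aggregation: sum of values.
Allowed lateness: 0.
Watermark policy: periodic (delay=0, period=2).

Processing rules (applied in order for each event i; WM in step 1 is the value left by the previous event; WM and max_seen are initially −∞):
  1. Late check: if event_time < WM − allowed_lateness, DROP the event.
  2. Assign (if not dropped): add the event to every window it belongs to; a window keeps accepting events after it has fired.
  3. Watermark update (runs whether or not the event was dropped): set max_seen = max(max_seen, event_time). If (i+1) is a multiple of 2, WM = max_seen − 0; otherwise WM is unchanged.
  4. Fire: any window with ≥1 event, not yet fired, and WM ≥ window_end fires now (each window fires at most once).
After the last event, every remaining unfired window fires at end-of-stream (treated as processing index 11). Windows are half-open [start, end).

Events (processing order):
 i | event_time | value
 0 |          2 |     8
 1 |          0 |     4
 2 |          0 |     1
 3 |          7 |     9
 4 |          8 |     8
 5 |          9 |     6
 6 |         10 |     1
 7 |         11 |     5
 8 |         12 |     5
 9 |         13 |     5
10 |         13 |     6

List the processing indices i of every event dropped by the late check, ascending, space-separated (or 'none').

2

i=0 t=2 v=8: → [2,5); WM=−∞
i=1 t=0 v=4: → [0,5); WM=2
i=2 t=0 v=1: DROP (t<2-0); WM=2
i=3 t=7 v=9: → [7,10); WM=7
i=4 t=8 v=8: → [7,11); WM=7
i=5 t=9 v=6: → [7,12); WM=9
i=6 t=10 v=1: → [7,13); WM=9
i=7 t=11 v=5: → [7,14); WM=11
i=8 t=12 v=5: → [7,15); WM=11
i=9 t=13 v=5: → [7,16); WM=13
i=10 t=13 v=6: → [7,16); WM=13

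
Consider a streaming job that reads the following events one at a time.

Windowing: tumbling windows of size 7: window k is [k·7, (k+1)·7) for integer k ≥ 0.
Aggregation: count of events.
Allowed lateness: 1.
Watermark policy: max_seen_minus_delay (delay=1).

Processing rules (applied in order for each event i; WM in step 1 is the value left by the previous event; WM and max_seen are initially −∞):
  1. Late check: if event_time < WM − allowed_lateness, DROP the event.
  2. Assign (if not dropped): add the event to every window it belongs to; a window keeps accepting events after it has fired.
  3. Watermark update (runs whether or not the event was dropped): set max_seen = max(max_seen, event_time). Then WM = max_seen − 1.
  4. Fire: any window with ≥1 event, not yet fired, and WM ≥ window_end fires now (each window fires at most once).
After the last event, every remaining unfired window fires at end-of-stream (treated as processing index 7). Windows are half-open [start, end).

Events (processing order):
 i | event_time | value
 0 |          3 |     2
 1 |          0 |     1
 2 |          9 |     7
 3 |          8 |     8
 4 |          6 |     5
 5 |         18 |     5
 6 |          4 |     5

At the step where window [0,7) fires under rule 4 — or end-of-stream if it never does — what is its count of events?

1

i=0 t=3 v=2: → [0,7); WM=2
i=1 t=0 v=1: DROP (t<2-1); WM=2
i=2 t=9 v=7: → [7,14); WM=8; [0,7) fires=1
i=3 t=8 v=8: → [7,14); WM=8
i=4 t=6 v=5: DROP (t<8-1); WM=8
i=5 t=18 v=5: → [14,21); WM=17; [7,14) fires=2
i=6 t=4 v=5: DROP (t<17-1); WM=17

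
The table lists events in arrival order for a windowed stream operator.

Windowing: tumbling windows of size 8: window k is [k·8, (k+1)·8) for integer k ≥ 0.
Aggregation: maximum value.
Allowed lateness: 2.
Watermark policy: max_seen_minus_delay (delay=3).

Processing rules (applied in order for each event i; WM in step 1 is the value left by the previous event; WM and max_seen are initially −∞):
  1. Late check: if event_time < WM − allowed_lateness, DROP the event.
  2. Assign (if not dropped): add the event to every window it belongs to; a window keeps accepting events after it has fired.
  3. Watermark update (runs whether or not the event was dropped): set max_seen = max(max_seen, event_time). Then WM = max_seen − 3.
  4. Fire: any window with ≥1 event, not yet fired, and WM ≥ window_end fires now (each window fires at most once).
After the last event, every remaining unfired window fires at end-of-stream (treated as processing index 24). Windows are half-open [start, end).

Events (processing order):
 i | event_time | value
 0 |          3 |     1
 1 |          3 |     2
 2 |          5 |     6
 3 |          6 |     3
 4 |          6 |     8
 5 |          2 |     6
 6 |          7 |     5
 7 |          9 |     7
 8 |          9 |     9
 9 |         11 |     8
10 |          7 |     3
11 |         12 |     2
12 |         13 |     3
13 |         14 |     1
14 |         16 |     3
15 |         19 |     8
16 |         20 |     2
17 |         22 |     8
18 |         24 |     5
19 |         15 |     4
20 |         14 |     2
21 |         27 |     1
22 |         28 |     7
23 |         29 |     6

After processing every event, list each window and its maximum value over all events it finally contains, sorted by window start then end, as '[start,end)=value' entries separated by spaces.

[0,8)=8 [8,16)=9 [16,24)=8 [24,32)=7

i=0 t=3 v=1: → [0,8); WM=0
i=1 t=3 v=2: → [0,8); WM=0
i=2 t=5 v=6: → [0,8); WM=2
i=3 t=6 v=3: → [0,8); WM=3
i=4 t=6 v=8: → [0,8); WM=3
i=5 t=2 v=6: → [0,8); WM=3
i=6 t=7 v=5: → [0,8); WM=4
i=7 t=9 v=7: → [8,16); WM=6
i=8 t=9 v=9: → [8,16); WM=6
i=9 t=11 v=8: → [8,16); WM=8; [0,8) fires=8
i=10 t=7 v=3: → [0,8); WM=8
i=11 t=12 v=2: → [8,16); WM=9
i=12 t=13 v=3: → [8,16); WM=10
i=13 t=14 v=1: → [8,16); WM=11
i=14 t=16 v=3: → [16,24); WM=13
i=15 t=19 v=8: → [16,24); WM=16; [8,16) fires=9
i=16 t=20 v=2: → [16,24); WM=17
i=17 t=22 v=8: → [16,24); WM=19
i=18 t=24 v=5: → [24,32); WM=21
i=19 t=15 v=4: DROP (t<21-2); WM=21
i=20 t=14 v=2: DROP (t<21-2); WM=21
i=21 t=27 v=1: → [24,32); WM=24; [16,24) fires=8
i=22 t=28 v=7: → [24,32); WM=25
i=23 t=29 v=6: → [24,32); WM=26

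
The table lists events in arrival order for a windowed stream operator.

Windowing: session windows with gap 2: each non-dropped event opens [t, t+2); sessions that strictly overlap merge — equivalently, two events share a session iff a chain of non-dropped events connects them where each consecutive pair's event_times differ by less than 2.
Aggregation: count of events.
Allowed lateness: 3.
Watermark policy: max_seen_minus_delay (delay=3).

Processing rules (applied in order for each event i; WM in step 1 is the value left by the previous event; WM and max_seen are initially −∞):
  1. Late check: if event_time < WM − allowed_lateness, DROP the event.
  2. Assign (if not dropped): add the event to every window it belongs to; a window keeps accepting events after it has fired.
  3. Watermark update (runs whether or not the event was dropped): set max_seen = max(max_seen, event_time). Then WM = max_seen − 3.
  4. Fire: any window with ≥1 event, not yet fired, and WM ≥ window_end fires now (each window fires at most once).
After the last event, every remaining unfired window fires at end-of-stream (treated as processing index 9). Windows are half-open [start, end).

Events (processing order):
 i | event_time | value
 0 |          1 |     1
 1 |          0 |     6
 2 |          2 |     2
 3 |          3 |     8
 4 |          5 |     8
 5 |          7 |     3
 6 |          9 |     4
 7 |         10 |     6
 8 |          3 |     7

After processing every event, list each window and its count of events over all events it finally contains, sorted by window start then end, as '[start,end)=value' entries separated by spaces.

[0,5)=4 [5,7)=1 [7,9)=1 [9,12)=2

i=0 t=1 v=1: → [1,3); WM=-2
i=1 t=0 v=6: → [0,3); WM=-2
i=2 t=2 v=2: → [0,4); WM=-1
i=3 t=3 v=8: → [0,5); WM=0
i=4 t=5 v=8: → [5,7); WM=2
i=5 t=7 v=3: → [7,9); WM=4
i=6 t=9 v=4: → [9,11); WM=6
i=7 t=10 v=6: → [9,12); WM=7
i=8 t=3 v=7: DROP (t<7-3); WM=7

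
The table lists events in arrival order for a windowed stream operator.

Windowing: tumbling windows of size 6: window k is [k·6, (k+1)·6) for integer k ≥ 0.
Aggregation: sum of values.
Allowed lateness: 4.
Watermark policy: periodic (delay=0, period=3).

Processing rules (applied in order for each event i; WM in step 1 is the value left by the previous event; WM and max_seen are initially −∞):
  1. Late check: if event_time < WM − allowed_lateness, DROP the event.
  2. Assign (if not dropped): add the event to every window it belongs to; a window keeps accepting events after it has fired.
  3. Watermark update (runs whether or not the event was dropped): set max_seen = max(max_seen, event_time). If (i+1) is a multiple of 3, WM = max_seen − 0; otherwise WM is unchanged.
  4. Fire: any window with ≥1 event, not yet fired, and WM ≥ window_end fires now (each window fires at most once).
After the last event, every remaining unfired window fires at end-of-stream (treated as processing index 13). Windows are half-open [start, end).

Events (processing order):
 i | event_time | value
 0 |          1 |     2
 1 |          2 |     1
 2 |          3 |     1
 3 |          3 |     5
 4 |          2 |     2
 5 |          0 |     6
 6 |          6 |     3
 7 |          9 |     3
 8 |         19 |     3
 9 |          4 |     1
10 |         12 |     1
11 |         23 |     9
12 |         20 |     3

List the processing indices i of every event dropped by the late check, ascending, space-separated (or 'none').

i=0 t=1 v=2: → [0,6); WM=−∞
i=1 t=2 v=1: → [0,6); WM=−∞
i=2 t=3 v=1: → [0,6); WM=3
i=3 t=3 v=5: → [0,6); WM=3
i=4 t=2 v=2: → [0,6); WM=3
i=5 t=0 v=6: → [0,6); WM=3
i=6 t=6 v=3: → [6,12); WM=3
i=7 t=9 v=3: → [6,12); WM=3
i=8 t=19 v=3: → [18,24); WM=19; [0,6) fires=17 [6,12) fires=6
i=9 t=4 v=1: DROP (t<19-4); WM=19
i=10 t=12 v=1: DROP (t<19-4); WM=19
i=11 t=23 v=9: → [18,24); WM=23
i=12 t=20 v=3: → [18,24); WM=23

9 10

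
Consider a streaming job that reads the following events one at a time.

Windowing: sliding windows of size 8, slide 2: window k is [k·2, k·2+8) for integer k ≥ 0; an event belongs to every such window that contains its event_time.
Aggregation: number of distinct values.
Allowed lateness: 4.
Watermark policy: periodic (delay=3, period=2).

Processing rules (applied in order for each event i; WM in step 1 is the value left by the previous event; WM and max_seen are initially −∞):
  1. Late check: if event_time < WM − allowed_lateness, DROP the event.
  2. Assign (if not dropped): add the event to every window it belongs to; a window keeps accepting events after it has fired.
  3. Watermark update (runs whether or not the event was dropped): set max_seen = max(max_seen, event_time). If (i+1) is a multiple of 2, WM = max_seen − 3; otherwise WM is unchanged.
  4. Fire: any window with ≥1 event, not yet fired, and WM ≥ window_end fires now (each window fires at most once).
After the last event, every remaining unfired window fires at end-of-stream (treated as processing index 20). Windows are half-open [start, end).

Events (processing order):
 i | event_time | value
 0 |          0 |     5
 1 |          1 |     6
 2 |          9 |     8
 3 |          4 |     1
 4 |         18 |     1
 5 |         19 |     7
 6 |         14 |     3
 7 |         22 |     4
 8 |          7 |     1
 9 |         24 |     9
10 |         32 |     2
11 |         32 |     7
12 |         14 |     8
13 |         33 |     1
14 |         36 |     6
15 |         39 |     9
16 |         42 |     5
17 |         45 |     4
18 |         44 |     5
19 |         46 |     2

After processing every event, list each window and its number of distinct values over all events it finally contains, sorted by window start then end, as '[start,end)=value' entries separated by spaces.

i=0 t=0 v=5: → [0,8); WM=−∞
i=1 t=1 v=6: → [0,8); WM=-2
i=2 t=9 v=8: → [8,16),[6,14),[4,12),[2,10); WM=-2
i=3 t=4 v=1: → [4,12),[2,10),[0,8); WM=6
i=4 t=18 v=1: → [18,26),[16,24),[14,22),[12,20); WM=6
i=5 t=19 v=7: → [18,26),[16,24),[14,22),[12,20); WM=16; [0,8) fires=3 [2,10) fires=2 [4,12) fires=2 [6,14) fires=1 [8,16) fires=1
i=6 t=14 v=3: → [14,22),[12,20),[10,18),[8,16); WM=16
i=7 t=22 v=4: → [22,30),[20,28),[18,26),[16,24); WM=19; [10,18) fires=1
i=8 t=7 v=1: DROP (t<19-4); WM=19
i=9 t=24 v=9: → [24,32),[22,30),[20,28),[18,26); WM=21; [12,20) fires=3
i=10 t=32 v=2: → [32,40),[30,38),[28,36),[26,34); WM=21
i=11 t=32 v=7: → [32,40),[30,38),[28,36),[26,34); WM=29; [14,22) fires=3 [16,24) fires=3 [18,26) fires=4 [20,28) fires=2
i=12 t=14 v=8: DROP (t<29-4); WM=29
i=13 t=33 v=1: → [32,40),[30,38),[28,36),[26,34); WM=30; [22,30) fires=2
i=14 t=36 v=6: → [36,44),[34,42),[32,40),[30,38); WM=30
i=15 t=39 v=9: → [38,46),[36,44),[34,42),[32,40); WM=36; [24,32) fires=1 [26,34) fires=3 [28,36) fires=3
i=16 t=42 v=5: → [42,50),[40,48),[38,46),[36,44); WM=36
i=17 t=45 v=4: → [44,52),[42,50),[40,48),[38,46); WM=42; [30,38) fires=4 [32,40) fires=5 [34,42) fires=2
i=18 t=44 v=5: → [44,52),[42,50),[40,48),[38,46); WM=42
i=19 t=46 v=2: → [46,54),[44,52),[42,50),[40,48); WM=43

[0,8)=3 [2,10)=2 [4,12)=2 [6,14)=1 [8,16)=2 [10,18)=1 [12,20)=3 [14,22)=3 [16,24)=3 [18,26)=4 [20,28)=2 [22,30)=2 [24,32)=1 [26,34)=3 [28,36)=3 [30,38)=4 [32,40)=5 [34,42)=2 [36,44)=3 [38,46)=3 [40,48)=3 [42,50)=3 [44,52)=3 [46,54)=1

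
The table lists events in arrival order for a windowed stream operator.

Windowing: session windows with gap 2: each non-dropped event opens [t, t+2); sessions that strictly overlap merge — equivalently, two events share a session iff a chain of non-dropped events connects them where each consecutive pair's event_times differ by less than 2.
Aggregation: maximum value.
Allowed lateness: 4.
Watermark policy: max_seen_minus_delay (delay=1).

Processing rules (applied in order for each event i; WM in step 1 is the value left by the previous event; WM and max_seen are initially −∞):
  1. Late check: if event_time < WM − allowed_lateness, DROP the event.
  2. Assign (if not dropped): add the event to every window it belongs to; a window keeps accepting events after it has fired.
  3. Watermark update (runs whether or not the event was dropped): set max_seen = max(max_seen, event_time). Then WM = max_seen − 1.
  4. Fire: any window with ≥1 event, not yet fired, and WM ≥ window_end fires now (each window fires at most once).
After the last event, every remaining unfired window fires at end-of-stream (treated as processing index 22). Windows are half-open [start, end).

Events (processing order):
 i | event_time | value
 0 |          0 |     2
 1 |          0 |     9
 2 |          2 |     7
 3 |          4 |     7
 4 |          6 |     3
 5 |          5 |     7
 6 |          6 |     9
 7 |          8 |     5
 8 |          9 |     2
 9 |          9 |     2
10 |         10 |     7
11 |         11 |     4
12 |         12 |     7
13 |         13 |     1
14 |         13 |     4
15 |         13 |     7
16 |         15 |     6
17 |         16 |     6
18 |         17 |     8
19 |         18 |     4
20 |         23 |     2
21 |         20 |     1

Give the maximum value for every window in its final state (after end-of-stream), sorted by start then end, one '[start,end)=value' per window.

i=0 t=0 v=2: → [0,2); WM=-1
i=1 t=0 v=9: → [0,2); WM=-1
i=2 t=2 v=7: → [2,4); WM=1
i=3 t=4 v=7: → [4,6); WM=3
i=4 t=6 v=3: → [6,8); WM=5
i=5 t=5 v=7: → [4,8); WM=5
i=6 t=6 v=9: → [4,8); WM=5
i=7 t=8 v=5: → [8,10); WM=7
i=8 t=9 v=2: → [8,11); WM=8
i=9 t=9 v=2: → [8,11); WM=8
i=10 t=10 v=7: → [8,12); WM=9
i=11 t=11 v=4: → [8,13); WM=10
i=12 t=12 v=7: → [8,14); WM=11
i=13 t=13 v=1: → [8,15); WM=12
i=14 t=13 v=4: → [8,15); WM=12
i=15 t=13 v=7: → [8,15); WM=12
i=16 t=15 v=6: → [15,17); WM=14
i=17 t=16 v=6: → [15,18); WM=15
i=18 t=17 v=8: → [15,19); WM=16
i=19 t=18 v=4: → [15,20); WM=17
i=20 t=23 v=2: → [23,25); WM=22
i=21 t=20 v=1: → [20,22); WM=22

[0,2)=9 [2,4)=7 [4,8)=9 [8,15)=7 [15,20)=8 [20,22)=1 [23,25)=2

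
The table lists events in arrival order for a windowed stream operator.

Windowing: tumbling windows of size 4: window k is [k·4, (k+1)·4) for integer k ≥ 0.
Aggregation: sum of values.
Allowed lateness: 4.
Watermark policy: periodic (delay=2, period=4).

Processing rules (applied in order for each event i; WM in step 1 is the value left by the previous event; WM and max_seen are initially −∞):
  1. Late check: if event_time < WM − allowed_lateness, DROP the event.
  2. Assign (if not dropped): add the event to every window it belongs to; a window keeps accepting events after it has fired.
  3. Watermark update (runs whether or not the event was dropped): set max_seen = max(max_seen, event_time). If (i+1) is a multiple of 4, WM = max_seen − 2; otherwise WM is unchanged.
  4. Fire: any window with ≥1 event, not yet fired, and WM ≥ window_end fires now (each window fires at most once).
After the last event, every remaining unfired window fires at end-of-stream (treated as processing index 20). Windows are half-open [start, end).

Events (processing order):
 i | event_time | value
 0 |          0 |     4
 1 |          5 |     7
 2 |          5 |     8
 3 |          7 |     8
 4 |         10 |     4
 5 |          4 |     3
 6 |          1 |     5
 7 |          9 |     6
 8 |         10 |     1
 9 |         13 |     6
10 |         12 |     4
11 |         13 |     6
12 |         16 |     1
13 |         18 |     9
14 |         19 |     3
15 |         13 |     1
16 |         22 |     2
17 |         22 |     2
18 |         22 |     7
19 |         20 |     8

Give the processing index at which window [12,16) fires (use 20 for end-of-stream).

15

i=0 t=0 v=4: → [0,4); WM=−∞
i=1 t=5 v=7: → [4,8); WM=−∞
i=2 t=5 v=8: → [4,8); WM=−∞
i=3 t=7 v=8: → [4,8); WM=5; [0,4) fires=4
i=4 t=10 v=4: → [8,12); WM=5
i=5 t=4 v=3: → [4,8); WM=5
i=6 t=1 v=5: → [0,4); WM=5
i=7 t=9 v=6: → [8,12); WM=8; [4,8) fires=26
i=8 t=10 v=1: → [8,12); WM=8
i=9 t=13 v=6: → [12,16); WM=8
i=10 t=12 v=4: → [12,16); WM=8
i=11 t=13 v=6: → [12,16); WM=11
i=12 t=16 v=1: → [16,20); WM=11
i=13 t=18 v=9: → [16,20); WM=11
i=14 t=19 v=3: → [16,20); WM=11
i=15 t=13 v=1: → [12,16); WM=17; [8,12) fires=11 [12,16) fires=17
i=16 t=22 v=2: → [20,24); WM=17
i=17 t=22 v=2: → [20,24); WM=17
i=18 t=22 v=7: → [20,24); WM=17
i=19 t=20 v=8: → [20,24); WM=20; [16,20) fires=13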